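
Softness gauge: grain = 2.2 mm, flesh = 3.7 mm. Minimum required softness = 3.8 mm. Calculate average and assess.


Average = (2.2 + 3.7) / 2 = 2.95 mm
Minimum = 3.8 mm
Meets requirement: No


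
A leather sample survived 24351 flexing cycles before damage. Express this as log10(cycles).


4.39

log10(24351) = 4.39


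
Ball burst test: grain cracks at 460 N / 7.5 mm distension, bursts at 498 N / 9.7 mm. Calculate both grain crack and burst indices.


Crack index = 61.3 N/mm
Burst index = 51.3 N/mm

Crack index = 460 / 7.5 = 61.3 N/mm
Burst index = 498 / 9.7 = 51.3 N/mm


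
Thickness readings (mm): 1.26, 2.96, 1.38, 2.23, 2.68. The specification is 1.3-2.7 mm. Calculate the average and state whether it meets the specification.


Average = 2.10 mm
Within specification: Yes

Sum = 10.51
Average = 10.51 / 5 = 2.10 mm
Specification range: 1.3 to 2.7 mm
Within spec: Yes


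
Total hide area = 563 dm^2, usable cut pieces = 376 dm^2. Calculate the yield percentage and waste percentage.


Yield = 66.8%
Waste = 33.2%

Yield = 376 / 563 x 100 = 66.8%
Waste = 563 - 376 = 187 dm^2
Waste% = 100 - 66.8 = 33.2%


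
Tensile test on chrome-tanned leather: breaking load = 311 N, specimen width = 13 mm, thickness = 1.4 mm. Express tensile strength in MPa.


17.09 MPa


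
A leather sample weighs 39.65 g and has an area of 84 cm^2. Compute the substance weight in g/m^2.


4720.2 g/m^2


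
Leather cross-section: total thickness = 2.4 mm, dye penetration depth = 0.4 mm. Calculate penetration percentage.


Penetration% = 0.4 / 2.4 x 100
Penetration = 16.7%


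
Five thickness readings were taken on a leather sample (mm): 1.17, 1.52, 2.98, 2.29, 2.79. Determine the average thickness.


2.15 mm

Sum = 1.17 + 1.52 + 2.98 + 2.29 + 2.79 = 10.75
Average = 10.75 / 5 = 2.15 mm


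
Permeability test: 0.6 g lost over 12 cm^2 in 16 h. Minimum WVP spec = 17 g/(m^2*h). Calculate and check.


WVP = 31.25 g/(m^2*h)
Meets specification: Yes


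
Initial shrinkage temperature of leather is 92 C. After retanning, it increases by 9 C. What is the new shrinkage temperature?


101 C


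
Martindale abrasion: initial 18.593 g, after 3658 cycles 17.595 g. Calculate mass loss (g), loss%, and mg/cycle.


Loss = 18.593 - 17.595 = 0.998 g
Loss% = 0.998 / 18.593 x 100 = 5.37%
Rate = 0.998 / 3658 x 1000 = 0.273 mg/cycle


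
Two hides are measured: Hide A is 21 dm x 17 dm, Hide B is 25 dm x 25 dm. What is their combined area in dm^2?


982 dm^2

Hide A area = 21 x 17 = 357 dm^2
Hide B area = 25 x 25 = 625 dm^2
Total = 357 + 625 = 982 dm^2


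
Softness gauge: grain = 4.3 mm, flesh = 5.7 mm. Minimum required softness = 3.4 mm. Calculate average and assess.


Average = (4.3 + 5.7) / 2 = 5.00 mm
Minimum = 3.4 mm
Meets requirement: Yes


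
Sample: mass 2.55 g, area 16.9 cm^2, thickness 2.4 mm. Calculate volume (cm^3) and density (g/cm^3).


Volume = 4.056 cm^3
Density = 0.629 g/cm^3

Thickness in cm = 2.4 / 10 = 0.24 cm
Volume = 16.9 x 0.24 = 4.056 cm^3
Density = 2.55 / 4.056 = 0.629 g/cm^3


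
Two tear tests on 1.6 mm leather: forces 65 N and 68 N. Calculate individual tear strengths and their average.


Tear 1 = 65 / 1.6 = 40.6 N/mm
Tear 2 = 68 / 1.6 = 42.5 N/mm
Average = (40.6 + 42.5) / 2 = 41.6 N/mm


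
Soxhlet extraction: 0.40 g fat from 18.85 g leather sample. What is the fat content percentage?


2.1%

Fat content = 0.40 / 18.85 x 100
Fat = 2.1%


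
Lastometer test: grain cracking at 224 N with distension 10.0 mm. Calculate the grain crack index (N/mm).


Grain crack index = force / distension
Index = 224 / 10.0 = 22.4 N/mm


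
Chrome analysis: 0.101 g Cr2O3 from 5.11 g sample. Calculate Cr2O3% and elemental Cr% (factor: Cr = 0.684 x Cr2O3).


Cr2O3% = 0.101 / 5.11 x 100 = 1.98%
Cr% = 1.98 x 0.684 = 1.35%


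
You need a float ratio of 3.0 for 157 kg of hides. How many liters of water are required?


471.0 L

Water = hide weight x target ratio
Water = 157 x 3.0 = 471.0 L


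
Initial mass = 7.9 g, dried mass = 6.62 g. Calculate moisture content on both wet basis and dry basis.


Moisture lost = 7.9 - 6.62 = 1.28 g
Wet basis MC = 1.28 / 7.9 x 100 = 16.2%
Dry basis MC = 1.28 / 6.62 x 100 = 19.3%


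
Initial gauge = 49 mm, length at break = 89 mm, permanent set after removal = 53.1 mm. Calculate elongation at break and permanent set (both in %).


Elongation at break = 81.6%
Permanent set = 8.4%

Elongation at break = (89 - 49) / 49 x 100 = 81.6%
Permanent set = (53.1 - 49) / 49 x 100 = 8.4%


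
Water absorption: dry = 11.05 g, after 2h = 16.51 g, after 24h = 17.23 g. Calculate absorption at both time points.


2h absorption = 49.4%
24h absorption = 55.9%


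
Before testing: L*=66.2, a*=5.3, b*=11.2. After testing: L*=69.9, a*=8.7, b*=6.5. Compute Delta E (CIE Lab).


Delta E = 6.88

dL = 69.9 - 66.2 = 3.7
da = 8.7 - 5.3 = 3.4
db = 6.5 - 11.2 = -4.7
dE = sqrt((3.7)^2 + (3.4)^2 + (-4.7)^2) = 6.88


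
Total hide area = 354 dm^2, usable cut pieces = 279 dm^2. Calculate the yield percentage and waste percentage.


Yield = 78.8%
Waste = 21.2%


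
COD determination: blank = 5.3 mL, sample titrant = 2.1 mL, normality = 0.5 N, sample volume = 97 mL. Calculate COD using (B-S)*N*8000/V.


132.0 mg/L


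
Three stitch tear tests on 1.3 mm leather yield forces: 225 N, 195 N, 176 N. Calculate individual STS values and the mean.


STS1 = 225 / 1.3 = 173.1 N/mm
STS2 = 195 / 1.3 = 150.0 N/mm
STS3 = 176 / 1.3 = 135.4 N/mm
Mean = (173.1 + 150.0 + 135.4) / 3 = 152.8 N/mm


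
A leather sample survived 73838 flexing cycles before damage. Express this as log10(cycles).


4.87

log10(73838) = 4.87


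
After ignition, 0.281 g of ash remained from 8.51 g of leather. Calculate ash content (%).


3.30%

Ash% = 0.281 / 8.51 x 100
Ash% = 3.30%


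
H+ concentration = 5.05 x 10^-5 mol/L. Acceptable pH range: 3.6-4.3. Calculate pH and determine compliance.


pH = 4.30
Compliant: Yes

pH = -log10(5.05 x 10^-5) = 4.30
Range: 3.6 to 4.3
Compliant: Yes


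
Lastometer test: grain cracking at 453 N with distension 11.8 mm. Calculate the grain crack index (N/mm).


38.4 N/mm

Grain crack index = force / distension
Index = 453 / 11.8 = 38.4 N/mm


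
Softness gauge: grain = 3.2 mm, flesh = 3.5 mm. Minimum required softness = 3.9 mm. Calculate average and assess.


Average = (3.2 + 3.5) / 2 = 3.35 mm
Minimum = 3.9 mm
Meets requirement: No


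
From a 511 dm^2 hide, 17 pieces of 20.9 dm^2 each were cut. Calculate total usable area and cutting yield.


Usable area = 355.3 dm^2
Yield = 69.5%

Total usable = 17 x 20.9 = 355.3 dm^2
Yield = 355.3 / 511 x 100 = 69.5%


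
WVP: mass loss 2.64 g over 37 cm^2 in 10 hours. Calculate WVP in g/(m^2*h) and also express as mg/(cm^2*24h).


WVP = 71.35 g/(m^2*h)
Daily rate = 171.24 mg/(cm^2*24h)


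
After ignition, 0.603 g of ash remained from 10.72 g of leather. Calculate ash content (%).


Ash% = 0.603 / 10.72 x 100
Ash% = 5.63%


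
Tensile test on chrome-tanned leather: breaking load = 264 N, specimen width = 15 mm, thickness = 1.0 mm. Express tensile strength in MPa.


17.60 MPa


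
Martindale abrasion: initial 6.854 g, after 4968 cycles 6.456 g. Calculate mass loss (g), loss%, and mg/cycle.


Loss = 6.854 - 6.456 = 0.398 g
Loss% = 0.398 / 6.854 x 100 = 5.81%
Rate = 0.398 / 4968 x 1000 = 0.080 mg/cycle


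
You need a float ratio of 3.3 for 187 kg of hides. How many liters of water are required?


Water = hide weight x target ratio
Water = 187 x 3.3 = 617.1 L


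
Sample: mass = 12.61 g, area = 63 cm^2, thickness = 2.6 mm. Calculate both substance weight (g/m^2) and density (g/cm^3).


Substance weight = 2001.6 g/m^2
Density = 0.770 g/cm^3


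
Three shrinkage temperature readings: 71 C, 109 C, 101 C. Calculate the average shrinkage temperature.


Average = (71 + 109 + 101) / 3
Average = 281 / 3 = 93.7 C


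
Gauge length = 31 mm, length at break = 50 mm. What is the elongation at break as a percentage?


Extension = 50 - 31 = 19 mm
Elongation = 19 / 31 x 100 = 61.3%


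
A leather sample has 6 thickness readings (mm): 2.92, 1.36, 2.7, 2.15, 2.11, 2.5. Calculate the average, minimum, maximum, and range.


Sum = 13.74
Average = 13.74 / 6 = 2.29 mm
Minimum = 1.36 mm
Maximum = 2.92 mm
Range = 2.92 - 1.36 = 1.56 mm


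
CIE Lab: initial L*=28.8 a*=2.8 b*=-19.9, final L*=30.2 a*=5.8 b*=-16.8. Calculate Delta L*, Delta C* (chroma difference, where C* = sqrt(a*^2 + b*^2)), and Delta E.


Delta L* = 30.2 - 28.8 = 1.4
C1* = sqrt((2.8)^2 + (-19.9)^2) = 20.096
C2* = sqrt((5.8)^2 + (-16.8)^2) = 17.773
Delta C* = 17.773 - 20.096 = -2.32
Delta E = sqrt((1.4)^2 + (3.0)^2 + (3.1)^2) = 4.54


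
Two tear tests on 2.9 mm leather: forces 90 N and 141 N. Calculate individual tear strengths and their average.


Tear 1 = 90 / 2.9 = 31.0 N/mm
Tear 2 = 141 / 2.9 = 48.6 N/mm
Average = (31.0 + 48.6) / 2 = 39.8 N/mm


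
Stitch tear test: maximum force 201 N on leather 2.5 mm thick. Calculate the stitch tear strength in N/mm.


80.4 N/mm


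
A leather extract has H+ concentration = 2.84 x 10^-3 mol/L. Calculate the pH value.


pH = 2.55

pH = -log10[H+]
pH = -log10(2.84 x 10^-3) = 2.55


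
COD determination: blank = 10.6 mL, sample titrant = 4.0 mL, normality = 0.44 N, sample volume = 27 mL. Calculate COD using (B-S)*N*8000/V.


COD = (10.6 - 4.0) x 0.44 x 8000 / 27
COD = 6.6 x 0.44 x 8000 / 27
COD = 860.4 mg/L


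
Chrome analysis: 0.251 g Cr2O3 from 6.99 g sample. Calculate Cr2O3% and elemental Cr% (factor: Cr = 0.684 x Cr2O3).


Cr2O3 = 3.59%
Cr = 2.46%

Cr2O3% = 0.251 / 6.99 x 100 = 3.59%
Cr% = 3.59 x 0.684 = 2.46%


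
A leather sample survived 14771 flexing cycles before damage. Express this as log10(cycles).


4.17

log10(14771) = 4.17


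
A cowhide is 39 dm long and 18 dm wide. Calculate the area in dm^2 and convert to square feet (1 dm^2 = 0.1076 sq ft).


702 dm^2
75.54 sq ft

Area = 39 x 18 = 702 dm^2
Conversion: 702 x 0.1076 = 75.54 sq ft


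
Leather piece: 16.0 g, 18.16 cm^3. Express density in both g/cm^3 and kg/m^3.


0.881 g/cm^3
881 kg/m^3


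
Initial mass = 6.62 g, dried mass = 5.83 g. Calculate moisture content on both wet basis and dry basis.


Moisture lost = 6.62 - 5.83 = 0.79 g
Wet basis MC = 0.79 / 6.62 x 100 = 11.9%
Dry basis MC = 0.79 / 5.83 x 100 = 13.6%


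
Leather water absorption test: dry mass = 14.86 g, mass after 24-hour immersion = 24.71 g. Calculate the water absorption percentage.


Water absorbed = 24.71 - 14.86 = 9.85 g
WA% = 9.85 / 14.86 x 100 = 66.3%


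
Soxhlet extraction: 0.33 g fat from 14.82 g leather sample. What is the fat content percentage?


Fat content = 0.33 / 14.82 x 100
Fat = 2.2%


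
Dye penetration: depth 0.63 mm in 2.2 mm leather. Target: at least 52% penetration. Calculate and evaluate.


Penetration = 28.6%
Meets target: No

Penetration = 0.63 / 2.2 x 100 = 28.6%
Target: 52%
Meets target: No


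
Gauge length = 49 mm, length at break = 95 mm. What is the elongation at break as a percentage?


Extension = 95 - 49 = 46 mm
Elongation = 46 / 49 x 100 = 93.9%


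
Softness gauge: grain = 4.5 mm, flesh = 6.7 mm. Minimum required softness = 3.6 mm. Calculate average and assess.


Average softness = 5.60 mm
Meets requirement: Yes


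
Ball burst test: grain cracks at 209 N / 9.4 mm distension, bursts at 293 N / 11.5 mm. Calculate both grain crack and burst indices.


Crack index = 209 / 9.4 = 22.2 N/mm
Burst index = 293 / 11.5 = 25.5 N/mm


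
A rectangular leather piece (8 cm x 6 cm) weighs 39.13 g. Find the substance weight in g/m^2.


Area = 8 x 6 = 48 cm^2
SW = 39.13 / 48 x 10000 = 8152.1 g/m^2


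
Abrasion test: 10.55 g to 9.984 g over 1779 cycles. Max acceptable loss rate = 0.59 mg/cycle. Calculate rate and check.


Loss = 10.55 - 9.984 = 0.566 g
Rate = 0.566 g / 1779 cycles x 1000 = 0.318 mg/cycle
Max = 0.59 mg/cycle
Passes: Yes


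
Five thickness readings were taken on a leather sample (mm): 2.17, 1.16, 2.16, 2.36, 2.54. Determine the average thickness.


2.08 mm


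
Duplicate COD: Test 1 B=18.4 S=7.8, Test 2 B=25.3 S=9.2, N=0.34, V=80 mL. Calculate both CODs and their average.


COD1 = 360.4 mg/L
COD2 = 547.4 mg/L
Average = 453.9 mg/L

COD1 = (18.4 - 7.8) x 0.34 x 8000 / 80 = 360.4 mg/L
COD2 = (25.3 - 9.2) x 0.34 x 8000 / 80 = 547.4 mg/L
Average = (360.4 + 547.4) / 2 = 453.9 mg/L


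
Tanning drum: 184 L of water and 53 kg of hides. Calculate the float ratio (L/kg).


3.5

Float ratio = water / hide weight
Ratio = 184 / 53 = 3.5


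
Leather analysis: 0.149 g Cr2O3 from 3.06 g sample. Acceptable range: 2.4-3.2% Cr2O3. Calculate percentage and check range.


Cr2O3 = 4.87%
Within range: No


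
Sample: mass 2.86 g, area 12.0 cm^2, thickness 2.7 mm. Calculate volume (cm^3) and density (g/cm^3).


Thickness in cm = 2.7 / 10 = 0.27 cm
Volume = 12.0 x 0.27 = 3.240 cm^3
Density = 2.86 / 3.240 = 0.883 g/cm^3


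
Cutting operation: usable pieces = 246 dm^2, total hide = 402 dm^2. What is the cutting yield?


61.2%

Yield = usable / total x 100
Yield = 246 / 402 x 100 = 61.2%


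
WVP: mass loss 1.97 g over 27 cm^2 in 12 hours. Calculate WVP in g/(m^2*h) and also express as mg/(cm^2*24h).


WVP = 60.80 g/(m^2*h)
Daily rate = 145.93 mg/(cm^2*24h)


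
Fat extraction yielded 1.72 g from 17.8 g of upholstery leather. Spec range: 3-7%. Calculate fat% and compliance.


Fat% = 1.72 / 17.8 x 100 = 9.7%
Spec range: 3-7%
Compliant: No


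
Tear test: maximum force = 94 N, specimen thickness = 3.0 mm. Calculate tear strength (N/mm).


Tear strength = force / thickness
Tear = 94 / 3.0 = 31.3 N/mm


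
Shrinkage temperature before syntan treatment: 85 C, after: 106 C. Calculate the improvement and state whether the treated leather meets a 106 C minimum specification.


Improvement = 21 C
Meets 106 C spec: Yes


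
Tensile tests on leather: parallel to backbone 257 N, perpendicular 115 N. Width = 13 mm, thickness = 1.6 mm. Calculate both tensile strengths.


Parallel = 12.36 N/mm^2
Perpendicular = 5.53 N/mm^2


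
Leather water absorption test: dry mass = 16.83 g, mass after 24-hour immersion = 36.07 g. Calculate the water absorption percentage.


Water absorbed = 36.07 - 16.83 = 19.24 g
WA% = 19.24 / 16.83 x 100 = 114.3%


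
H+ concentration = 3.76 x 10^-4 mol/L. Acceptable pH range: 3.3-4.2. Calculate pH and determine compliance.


pH = 3.42
Compliant: Yes

pH = -log10(3.76 x 10^-4) = 3.42
Range: 3.3 to 4.2
Compliant: Yes


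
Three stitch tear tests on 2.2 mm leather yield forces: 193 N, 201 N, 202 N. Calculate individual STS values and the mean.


STS1 = 87.7 N/mm
STS2 = 91.4 N/mm
STS3 = 91.8 N/mm
Mean = 90.3 N/mm

STS1 = 193 / 2.2 = 87.7 N/mm
STS2 = 201 / 2.2 = 91.4 N/mm
STS3 = 202 / 2.2 = 91.8 N/mm
Mean = (87.7 + 91.4 + 91.8) / 3 = 90.3 N/mm


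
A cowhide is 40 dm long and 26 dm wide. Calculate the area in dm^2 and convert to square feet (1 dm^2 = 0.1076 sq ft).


1040 dm^2
111.90 sq ft


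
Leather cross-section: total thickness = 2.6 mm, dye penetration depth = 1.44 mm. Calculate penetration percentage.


55.4%

Penetration% = 1.44 / 2.6 x 100
Penetration = 55.4%


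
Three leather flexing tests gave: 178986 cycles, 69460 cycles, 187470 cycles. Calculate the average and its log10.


Average = 145305 cycles
log10 = 5.16

Average = (178986 + 69460 + 187470) / 3 = 145305 cycles
log10(145305) = 5.16


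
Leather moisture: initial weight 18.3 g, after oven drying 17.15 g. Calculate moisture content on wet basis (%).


Moisture = 18.3 - 17.15 = 1.15 g
MC = 1.15 / 18.3 x 100 = 6.3%


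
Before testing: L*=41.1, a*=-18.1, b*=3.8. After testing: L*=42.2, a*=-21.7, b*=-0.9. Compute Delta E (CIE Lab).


Delta E = 6.02

dL = 42.2 - 41.1 = 1.1
da = -21.7 - (-18.1) = -3.6
db = -0.9 - 3.8 = -4.7
dE = sqrt((1.1)^2 + (-3.6)^2 + (-4.7)^2) = 6.02


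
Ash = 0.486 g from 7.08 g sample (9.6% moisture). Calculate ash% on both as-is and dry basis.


As-is ash = 6.86%
Dry-basis ash = 7.59%

As-is ash% = 0.486 / 7.08 x 100 = 6.86%
Dry mass = 7.08 x (100 - 9.6) / 100 = 6.40032 g
Dry-basis ash% = 0.486 / 6.40032 x 100 = 7.59%


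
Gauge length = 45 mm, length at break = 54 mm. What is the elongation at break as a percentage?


Extension = 54 - 45 = 9 mm
Elongation = 9 / 45 x 100 = 20.0%


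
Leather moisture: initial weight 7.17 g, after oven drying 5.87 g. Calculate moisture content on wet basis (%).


18.1%

Moisture = 7.17 - 5.87 = 1.30 g
MC = 1.30 / 7.17 x 100 = 18.1%


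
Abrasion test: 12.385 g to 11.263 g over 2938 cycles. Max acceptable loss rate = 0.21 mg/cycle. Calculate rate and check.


Loss = 12.385 - 11.263 = 1.122 g
Rate = 1.122 g / 2938 cycles x 1000 = 0.382 mg/cycle
Max = 0.21 mg/cycle
Passes: No


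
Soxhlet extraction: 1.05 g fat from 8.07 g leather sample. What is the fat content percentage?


Fat content = 1.05 / 8.07 x 100
Fat = 13.0%


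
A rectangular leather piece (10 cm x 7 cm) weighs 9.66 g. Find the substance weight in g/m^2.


1380.0 g/m^2


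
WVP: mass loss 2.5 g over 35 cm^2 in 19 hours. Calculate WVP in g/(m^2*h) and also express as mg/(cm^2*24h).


WVP = 2.5 / (35 x 19) x 10000 = 37.59 g/(m^2*h)
Mass loss in mg = 2.5 x 1000 = 2500 mg
Per cm^2 per 24h in mg: 2500 x 24 / (35 x 19) = 60000 / 665 = 90.23 mg/(cm^2*24h)


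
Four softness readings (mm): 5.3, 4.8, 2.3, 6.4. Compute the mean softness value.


4.70 mm

Sum = 5.3 + 4.8 + 2.3 + 6.4
Mean = 18.8 / 4 = 4.70 mm


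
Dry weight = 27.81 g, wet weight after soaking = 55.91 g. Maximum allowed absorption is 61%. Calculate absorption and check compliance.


Absorption = 101.0%
Compliant: No

WA = (55.91 - 27.81) / 27.81 x 100 = 101.0%
Maximum allowed: 61%
Compliant: No


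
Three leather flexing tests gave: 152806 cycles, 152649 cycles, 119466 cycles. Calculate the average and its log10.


Average = 141640 cycles
log10 = 5.15


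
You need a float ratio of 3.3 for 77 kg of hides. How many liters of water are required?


Water = hide weight x target ratio
Water = 77 x 3.3 = 254.1 L


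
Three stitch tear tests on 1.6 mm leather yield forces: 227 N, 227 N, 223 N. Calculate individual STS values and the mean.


STS1 = 141.9 N/mm
STS2 = 141.9 N/mm
STS3 = 139.4 N/mm
Mean = 141.1 N/mm

STS1 = 227 / 1.6 = 141.9 N/mm
STS2 = 227 / 1.6 = 141.9 N/mm
STS3 = 223 / 1.6 = 139.4 N/mm
Mean = (141.9 + 141.9 + 139.4) / 3 = 141.1 N/mm


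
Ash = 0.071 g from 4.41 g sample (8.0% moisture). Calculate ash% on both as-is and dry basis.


As-is ash = 1.61%
Dry-basis ash = 1.75%

As-is ash% = 0.071 / 4.41 x 100 = 1.61%
Dry mass = 4.41 x (100 - 8.0) / 100 = 4.0572 g
Dry-basis ash% = 0.071 / 4.0572 x 100 = 1.75%


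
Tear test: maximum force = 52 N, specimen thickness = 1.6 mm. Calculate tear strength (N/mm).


32.5 N/mm


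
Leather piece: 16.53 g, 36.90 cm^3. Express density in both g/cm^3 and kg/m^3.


0.448 g/cm^3
448 kg/m^3

Density = 16.53 / 36.90 = 0.448 g/cm^3
Convert: 0.448 x 1000 = 448 kg/m^3


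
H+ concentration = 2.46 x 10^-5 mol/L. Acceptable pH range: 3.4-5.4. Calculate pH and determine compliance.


pH = 4.61
Compliant: Yes


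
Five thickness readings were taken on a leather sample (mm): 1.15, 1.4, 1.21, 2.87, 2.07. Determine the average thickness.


1.74 mm


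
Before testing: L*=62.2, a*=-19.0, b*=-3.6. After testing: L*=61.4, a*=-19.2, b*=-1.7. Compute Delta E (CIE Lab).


Delta E = 2.07

dL = 61.4 - 62.2 = -0.8
da = -19.2 - (-19.0) = -0.2
db = -1.7 - (-3.6) = 1.9
dE = sqrt((-0.8)^2 + (-0.2)^2 + (1.9)^2) = 2.07


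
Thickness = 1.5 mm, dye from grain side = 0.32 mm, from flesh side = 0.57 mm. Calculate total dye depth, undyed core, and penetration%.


Total dyed = 0.32 + 0.57 = 0.89 mm
Undyed core = 1.5 - 0.89 = 0.61 mm
Penetration = 0.89 / 1.5 x 100 = 59.3%


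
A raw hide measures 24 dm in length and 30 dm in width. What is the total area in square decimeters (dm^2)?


720 dm^2

Area = length x width
Area = 24 x 30 = 720 dm^2


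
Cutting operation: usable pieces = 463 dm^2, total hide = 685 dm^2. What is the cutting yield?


Yield = usable / total x 100
Yield = 463 / 685 x 100 = 67.6%


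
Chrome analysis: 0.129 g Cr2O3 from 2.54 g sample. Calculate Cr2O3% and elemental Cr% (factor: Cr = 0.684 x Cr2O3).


Cr2O3% = 0.129 / 2.54 x 100 = 5.08%
Cr% = 5.08 x 0.684 = 3.47%


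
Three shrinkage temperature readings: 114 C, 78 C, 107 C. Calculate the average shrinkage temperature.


Average = (114 + 78 + 107) / 3
Average = 299 / 3 = 99.7 C


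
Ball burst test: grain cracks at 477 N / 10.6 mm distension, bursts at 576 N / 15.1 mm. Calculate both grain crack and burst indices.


Crack index = 45.0 N/mm
Burst index = 38.1 N/mm

Crack index = 477 / 10.6 = 45.0 N/mm
Burst index = 576 / 15.1 = 38.1 N/mm


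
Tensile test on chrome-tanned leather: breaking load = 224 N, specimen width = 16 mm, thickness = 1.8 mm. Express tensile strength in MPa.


Cross-section = 16 x 1.8 = 28.8 mm^2
TS = 224 / 28.8 = 7.78 MPa
(1 N/mm^2 = 1 MPa)


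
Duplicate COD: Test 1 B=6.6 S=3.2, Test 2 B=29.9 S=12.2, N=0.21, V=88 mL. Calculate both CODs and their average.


COD1 = (6.6 - 3.2) x 0.21 x 8000 / 88 = 64.9 mg/L
COD2 = (29.9 - 12.2) x 0.21 x 8000 / 88 = 337.9 mg/L
Average = (64.9 + 337.9) / 2 = 201.4 mg/L


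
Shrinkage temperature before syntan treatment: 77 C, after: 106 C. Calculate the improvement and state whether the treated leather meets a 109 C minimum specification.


Improvement = 106 - 77 = 29 C
Spec check: 106 C >= 109 C? No


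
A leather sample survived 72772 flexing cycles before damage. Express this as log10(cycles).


4.86

log10(72772) = 4.86


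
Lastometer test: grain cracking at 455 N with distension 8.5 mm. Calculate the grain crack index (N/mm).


Grain crack index = force / distension
Index = 455 / 8.5 = 53.5 N/mm


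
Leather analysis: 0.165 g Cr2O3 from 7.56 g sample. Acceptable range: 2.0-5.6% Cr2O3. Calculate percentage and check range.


Cr2O3 = 2.18%
Within range: Yes

Cr2O3% = 0.165 / 7.56 x 100 = 2.18%
Acceptable range: 2.0 to 5.6%
Within range: Yes


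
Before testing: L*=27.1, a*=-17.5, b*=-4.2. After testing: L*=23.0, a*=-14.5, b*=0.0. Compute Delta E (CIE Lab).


dL = 23.0 - 27.1 = -4.1
da = -14.5 - (-17.5) = 3.0
db = 0.0 - (-4.2) = 4.2
dE = sqrt((-4.1)^2 + (3.0)^2 + (4.2)^2) = 6.59


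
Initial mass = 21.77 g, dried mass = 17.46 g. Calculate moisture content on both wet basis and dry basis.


Moisture lost = 21.77 - 17.46 = 4.31 g
Wet basis MC = 4.31 / 21.77 x 100 = 19.8%
Dry basis MC = 4.31 / 17.46 x 100 = 24.7%


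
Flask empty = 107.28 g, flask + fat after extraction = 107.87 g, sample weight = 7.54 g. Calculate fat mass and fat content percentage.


Fat mass = 107.87 - 107.28 = 0.59 g
Fat% = 0.59 / 7.54 x 100 = 7.8%


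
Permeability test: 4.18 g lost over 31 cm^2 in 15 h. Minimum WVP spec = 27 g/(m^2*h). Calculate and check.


WVP = 89.89 g/(m^2*h)
Meets specification: Yes

WVP = 4.18 / (31 x 15) x 10000 = 89.89 g/(m^2*h)
Minimum: 27 g/(m^2*h)
Meets spec: Yes


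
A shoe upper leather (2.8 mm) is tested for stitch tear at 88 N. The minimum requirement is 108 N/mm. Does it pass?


STS = 88 / 2.8 = 31.4 N/mm
Minimum required: 108 N/mm
Passes: No


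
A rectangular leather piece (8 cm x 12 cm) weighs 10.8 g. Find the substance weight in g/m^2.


Area = 8 x 12 = 96 cm^2
SW = 10.8 / 96 x 10000 = 1125.0 g/m^2


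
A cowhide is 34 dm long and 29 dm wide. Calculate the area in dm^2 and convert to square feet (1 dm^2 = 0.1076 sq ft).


Area = 34 x 29 = 986 dm^2
Conversion: 986 x 0.1076 = 106.09 sq ft


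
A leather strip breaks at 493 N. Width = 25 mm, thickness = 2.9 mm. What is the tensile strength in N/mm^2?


Cross-sectional area = 25 x 2.9 = 72.5 mm^2
Tensile strength = 493 / 72.5 = 6.80 N/mm^2


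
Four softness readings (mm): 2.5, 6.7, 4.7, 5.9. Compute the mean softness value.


Sum = 2.5 + 6.7 + 4.7 + 5.9
Mean = 19.8 / 4 = 4.95 mm


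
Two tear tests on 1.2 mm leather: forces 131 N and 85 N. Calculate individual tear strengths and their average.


Tear 1 = 131 / 1.2 = 109.2 N/mm
Tear 2 = 85 / 1.2 = 70.8 N/mm
Average = (109.2 + 70.8) / 2 = 90.0 N/mm


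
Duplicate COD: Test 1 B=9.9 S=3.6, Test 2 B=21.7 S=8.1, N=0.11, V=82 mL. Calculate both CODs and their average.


COD1 = (9.9 - 3.6) x 0.11 x 8000 / 82 = 67.6 mg/L
COD2 = (21.7 - 8.1) x 0.11 x 8000 / 82 = 146.0 mg/L
Average = (67.6 + 146.0) / 2 = 106.8 mg/L


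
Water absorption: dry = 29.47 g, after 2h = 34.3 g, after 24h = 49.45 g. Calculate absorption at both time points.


WA (2h) = (34.3 - 29.47) / 29.47 x 100 = 16.4%
WA (24h) = (49.45 - 29.47) / 29.47 x 100 = 67.8%


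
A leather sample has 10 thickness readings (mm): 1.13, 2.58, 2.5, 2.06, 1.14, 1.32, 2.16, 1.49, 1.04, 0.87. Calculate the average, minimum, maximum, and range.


Sum = 16.29
Average = 16.29 / 10 = 1.63 mm
Minimum = 0.87 mm
Maximum = 2.58 mm
Range = 2.58 - 0.87 = 1.71 mm


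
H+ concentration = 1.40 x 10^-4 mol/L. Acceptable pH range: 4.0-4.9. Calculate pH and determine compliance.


pH = 3.85
Compliant: No

pH = -log10(1.40 x 10^-4) = 3.85
Range: 4.0 to 4.9
Compliant: No


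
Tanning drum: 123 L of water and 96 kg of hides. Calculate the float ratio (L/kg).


1.3

Float ratio = water / hide weight
Ratio = 123 / 96 = 1.3


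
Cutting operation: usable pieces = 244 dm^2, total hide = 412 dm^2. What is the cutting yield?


Yield = usable / total x 100
Yield = 244 / 412 x 100 = 59.2%


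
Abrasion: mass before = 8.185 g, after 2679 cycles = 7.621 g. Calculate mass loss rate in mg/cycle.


Mass loss = 8.185 - 7.621 = 0.564 g
Rate = 0.564 / 2679 x 1000 = 0.211 mg/cycle


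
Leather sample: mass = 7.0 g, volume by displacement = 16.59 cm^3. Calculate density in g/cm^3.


0.422 g/cm^3

Density = mass / volume
Density = 7.0 / 16.59 = 0.422 g/cm^3


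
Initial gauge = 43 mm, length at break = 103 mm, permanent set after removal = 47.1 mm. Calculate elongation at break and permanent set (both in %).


Elongation at break = 139.5%
Permanent set = 9.5%

Elongation at break = (103 - 43) / 43 x 100 = 139.5%
Permanent set = (47.1 - 43) / 43 x 100 = 9.5%


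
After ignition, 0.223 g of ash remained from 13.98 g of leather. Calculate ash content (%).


Ash% = 0.223 / 13.98 x 100
Ash% = 1.60%


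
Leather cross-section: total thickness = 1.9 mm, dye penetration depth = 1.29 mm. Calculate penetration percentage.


67.9%


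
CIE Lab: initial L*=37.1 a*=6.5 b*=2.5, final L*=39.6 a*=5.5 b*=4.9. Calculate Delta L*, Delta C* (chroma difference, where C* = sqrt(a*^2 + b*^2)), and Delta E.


Delta L* = 39.6 - 37.1 = 2.5
C1* = sqrt((6.5)^2 + (2.5)^2) = 6.964
C2* = sqrt((5.5)^2 + (4.9)^2) = 7.366
Delta C* = 7.366 - 6.964 = 0.40
Delta E = sqrt((2.5)^2 + (-1.0)^2 + (2.4)^2) = 3.61


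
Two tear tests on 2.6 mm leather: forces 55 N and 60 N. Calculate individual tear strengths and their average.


Tear 1 = 21.2 N/mm
Tear 2 = 23.1 N/mm
Average = 22.2 N/mm


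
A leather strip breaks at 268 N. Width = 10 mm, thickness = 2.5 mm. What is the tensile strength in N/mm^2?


10.72 N/mm^2

Cross-sectional area = 10 x 2.5 = 25.0 mm^2
Tensile strength = 268 / 25.0 = 10.72 N/mm^2


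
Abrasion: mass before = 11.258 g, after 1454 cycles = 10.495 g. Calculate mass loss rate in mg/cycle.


Mass loss = 11.258 - 10.495 = 0.763 g
Rate = 0.763 / 1454 x 1000 = 0.525 mg/cycle


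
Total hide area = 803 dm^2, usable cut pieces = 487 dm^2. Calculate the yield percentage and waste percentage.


Yield = 487 / 803 x 100 = 60.6%
Waste = 803 - 487 = 316 dm^2
Waste% = 100 - 60.6 = 39.4%


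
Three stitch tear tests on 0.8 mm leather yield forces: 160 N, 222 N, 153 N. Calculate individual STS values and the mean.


STS1 = 200.0 N/mm
STS2 = 277.5 N/mm
STS3 = 191.3 N/mm
Mean = 222.9 N/mm

STS1 = 160 / 0.8 = 200.0 N/mm
STS2 = 222 / 0.8 = 277.5 N/mm
STS3 = 153 / 0.8 = 191.3 N/mm
Mean = (200.0 + 277.5 + 191.3) / 3 = 222.9 N/mm


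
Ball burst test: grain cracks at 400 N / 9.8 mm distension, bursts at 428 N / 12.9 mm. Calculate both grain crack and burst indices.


Crack index = 400 / 9.8 = 40.8 N/mm
Burst index = 428 / 12.9 = 33.2 N/mm


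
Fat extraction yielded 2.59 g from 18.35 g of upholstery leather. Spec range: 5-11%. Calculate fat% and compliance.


Fat content = 14.1%
Compliant: No

Fat% = 2.59 / 18.35 x 100 = 14.1%
Spec range: 5-11%
Compliant: No


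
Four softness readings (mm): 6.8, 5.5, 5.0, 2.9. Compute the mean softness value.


Sum = 6.8 + 5.5 + 5.0 + 2.9
Mean = 20.2 / 4 = 5.05 mm


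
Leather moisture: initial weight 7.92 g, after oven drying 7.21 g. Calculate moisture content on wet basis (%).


9.0%


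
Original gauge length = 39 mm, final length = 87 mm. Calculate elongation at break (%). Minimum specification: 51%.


Elongation = 123.1%
Meets spec: Yes


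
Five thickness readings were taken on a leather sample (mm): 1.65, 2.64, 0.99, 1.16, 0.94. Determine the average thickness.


1.48 mm

Sum = 1.65 + 2.64 + 0.99 + 1.16 + 0.94 = 7.38
Average = 7.38 / 5 = 1.48 mm


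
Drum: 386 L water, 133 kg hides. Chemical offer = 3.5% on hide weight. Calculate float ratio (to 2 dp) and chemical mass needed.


Float ratio = 2.90
Chemical needed = 4.655 kg

Float ratio = 386 / 133 = 2.90
Chemical = 133 x 3.5 / 100 = 4.655 kg


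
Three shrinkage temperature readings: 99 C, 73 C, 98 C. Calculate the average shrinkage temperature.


Average = (99 + 73 + 98) / 3
Average = 270 / 3 = 90.0 C


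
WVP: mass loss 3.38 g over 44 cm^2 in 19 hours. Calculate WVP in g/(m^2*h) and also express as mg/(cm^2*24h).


WVP = 3.38 / (44 x 19) x 10000 = 40.43 g/(m^2*h)
Mass loss in mg = 3.38 x 1000 = 3380 mg
Per cm^2 per 24h in mg: 3380 x 24 / (44 x 19) = 81120 / 836 = 97.03 mg/(cm^2*24h)


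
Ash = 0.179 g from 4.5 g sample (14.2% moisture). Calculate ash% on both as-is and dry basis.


As-is ash = 3.98%
Dry-basis ash = 4.64%

As-is ash% = 0.179 / 4.5 x 100 = 3.98%
Dry mass = 4.5 x (100 - 14.2) / 100 = 3.861 g
Dry-basis ash% = 0.179 / 3.861 x 100 = 4.64%


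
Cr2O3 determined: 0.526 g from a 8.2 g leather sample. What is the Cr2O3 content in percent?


Cr2O3% = 0.526 / 8.2 x 100
Cr2O3% = 6.41%


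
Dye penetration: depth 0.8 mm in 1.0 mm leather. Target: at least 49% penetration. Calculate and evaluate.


Penetration = 80.0%
Meets target: Yes

Penetration = 0.8 / 1.0 x 100 = 80.0%
Target: 49%
Meets target: Yes


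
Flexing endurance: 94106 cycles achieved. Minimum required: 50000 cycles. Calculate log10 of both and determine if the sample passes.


Achieved: log10 = 4.97
Required: log10 = 4.70
Passes: Yes


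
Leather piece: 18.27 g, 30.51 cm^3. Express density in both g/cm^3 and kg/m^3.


Density = 18.27 / 30.51 = 0.599 g/cm^3
Convert: 0.599 x 1000 = 599 kg/m^3


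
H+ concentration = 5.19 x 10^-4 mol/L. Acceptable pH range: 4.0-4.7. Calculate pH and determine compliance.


pH = -log10(5.19 x 10^-4) = 3.28
Range: 4.0 to 4.7
Compliant: No


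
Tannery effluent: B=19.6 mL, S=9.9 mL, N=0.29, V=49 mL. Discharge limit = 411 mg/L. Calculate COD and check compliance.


COD = (19.6 - 9.9) x 0.29 x 8000 / 49 = 459.3 mg/L
Limit: 411 mg/L
Compliant: No


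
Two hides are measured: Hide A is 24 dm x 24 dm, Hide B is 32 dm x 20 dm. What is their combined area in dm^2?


Hide A area = 24 x 24 = 576 dm^2
Hide B area = 32 x 20 = 640 dm^2
Total = 576 + 640 = 1216 dm^2


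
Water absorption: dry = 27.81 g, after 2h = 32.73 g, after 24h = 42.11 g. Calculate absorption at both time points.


2h absorption = 17.7%
24h absorption = 51.4%

WA (2h) = (32.73 - 27.81) / 27.81 x 100 = 17.7%
WA (24h) = (42.11 - 27.81) / 27.81 x 100 = 51.4%


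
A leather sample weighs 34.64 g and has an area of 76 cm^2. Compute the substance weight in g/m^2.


Substance weight = mass / area x 10000
SW = 34.64 / 76 x 10000
SW = 4557.9 g/m^2


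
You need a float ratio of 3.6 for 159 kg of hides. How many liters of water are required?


572.4 L


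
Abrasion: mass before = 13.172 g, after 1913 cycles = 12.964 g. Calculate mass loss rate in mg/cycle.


0.109 mg/cycle

Mass loss = 13.172 - 12.964 = 0.208 g
Rate = 0.208 / 1913 x 1000 = 0.109 mg/cycle


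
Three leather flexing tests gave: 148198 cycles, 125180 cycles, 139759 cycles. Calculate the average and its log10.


Average = (148198 + 125180 + 139759) / 3 = 137712 cycles
log10(137712) = 5.14


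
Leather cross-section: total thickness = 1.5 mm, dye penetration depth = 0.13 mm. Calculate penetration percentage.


8.7%

Penetration% = 0.13 / 1.5 x 100
Penetration = 8.7%


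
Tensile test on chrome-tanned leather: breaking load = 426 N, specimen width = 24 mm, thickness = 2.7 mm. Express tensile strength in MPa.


Cross-section = 24 x 2.7 = 64.8 mm^2
TS = 426 / 64.8 = 6.57 MPa
(1 N/mm^2 = 1 MPa)


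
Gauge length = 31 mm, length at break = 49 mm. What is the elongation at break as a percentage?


58.1%

Extension = 49 - 31 = 18 mm
Elongation = 18 / 31 x 100 = 58.1%


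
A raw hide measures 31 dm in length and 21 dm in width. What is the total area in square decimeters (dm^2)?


651 dm^2


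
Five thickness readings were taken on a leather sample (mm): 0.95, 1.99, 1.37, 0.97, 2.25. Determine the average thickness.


1.51 mm

Sum = 0.95 + 1.99 + 1.37 + 0.97 + 2.25 = 7.53
Average = 7.53 / 5 = 1.51 mm


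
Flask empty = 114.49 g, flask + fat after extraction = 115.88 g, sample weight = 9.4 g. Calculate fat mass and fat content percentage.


Fat mass = 115.88 - 114.49 = 1.39 g
Fat% = 1.39 / 9.4 x 100 = 14.8%


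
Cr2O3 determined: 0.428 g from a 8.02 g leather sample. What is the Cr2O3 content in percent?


5.34%

Cr2O3% = 0.428 / 8.02 x 100
Cr2O3% = 5.34%


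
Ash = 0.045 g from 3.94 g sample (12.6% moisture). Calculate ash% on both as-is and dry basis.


As-is ash = 1.14%
Dry-basis ash = 1.31%

As-is ash% = 0.045 / 3.94 x 100 = 1.14%
Dry mass = 3.94 x (100 - 12.6) / 100 = 3.44356 g
Dry-basis ash% = 0.045 / 3.44356 x 100 = 1.31%


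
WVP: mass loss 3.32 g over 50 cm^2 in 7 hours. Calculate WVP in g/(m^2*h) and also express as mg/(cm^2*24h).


WVP = 3.32 / (50 x 7) x 10000 = 94.86 g/(m^2*h)
Mass loss in mg = 3.32 x 1000 = 3320 mg
Per cm^2 per 24h in mg: 3320 x 24 / (50 x 7) = 79680 / 350 = 227.66 mg/(cm^2*24h)


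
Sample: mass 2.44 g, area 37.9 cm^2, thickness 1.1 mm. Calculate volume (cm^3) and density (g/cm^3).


Thickness in cm = 1.1 / 10 = 0.11 cm
Volume = 37.9 x 0.11 = 4.169 cm^3
Density = 2.44 / 4.169 = 0.585 g/cm^3


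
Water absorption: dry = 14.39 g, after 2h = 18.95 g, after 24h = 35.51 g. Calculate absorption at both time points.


2h absorption = 31.7%
24h absorption = 146.8%

WA (2h) = (18.95 - 14.39) / 14.39 x 100 = 31.7%
WA (24h) = (35.51 - 14.39) / 14.39 x 100 = 146.8%


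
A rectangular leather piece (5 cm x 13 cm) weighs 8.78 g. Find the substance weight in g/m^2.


Area = 5 x 13 = 65 cm^2
SW = 8.78 / 65 x 10000 = 1350.8 g/m^2


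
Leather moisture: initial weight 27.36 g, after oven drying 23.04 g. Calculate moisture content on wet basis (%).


Moisture = 27.36 - 23.04 = 4.32 g
MC = 4.32 / 27.36 x 100 = 15.8%


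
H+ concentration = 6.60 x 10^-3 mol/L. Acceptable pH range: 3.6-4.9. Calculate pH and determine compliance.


pH = 2.18
Compliant: No

pH = -log10(6.60 x 10^-3) = 2.18
Range: 3.6 to 4.9
Compliant: No


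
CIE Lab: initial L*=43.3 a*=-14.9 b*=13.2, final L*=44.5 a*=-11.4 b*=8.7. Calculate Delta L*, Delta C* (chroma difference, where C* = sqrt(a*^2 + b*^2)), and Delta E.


Delta L* = 1.2
Delta C* = -5.57
Delta E = 5.83


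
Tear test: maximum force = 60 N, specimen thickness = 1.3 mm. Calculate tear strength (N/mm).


46.2 N/mm


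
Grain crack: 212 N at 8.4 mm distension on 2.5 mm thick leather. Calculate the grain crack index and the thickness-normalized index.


Crack index = 212 / 8.4 = 25.2 N/mm
Normalized = 25.2 / 2.5 = 10.1 N/mm per mm


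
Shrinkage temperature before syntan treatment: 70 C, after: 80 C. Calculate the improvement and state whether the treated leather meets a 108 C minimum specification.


Improvement = 10 C
Meets 108 C spec: No


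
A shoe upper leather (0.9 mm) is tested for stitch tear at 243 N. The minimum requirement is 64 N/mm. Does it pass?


STS = 243 / 0.9 = 270.0 N/mm
Minimum required: 64 N/mm
Passes: Yes


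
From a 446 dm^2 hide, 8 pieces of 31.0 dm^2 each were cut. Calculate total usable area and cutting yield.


Usable area = 248.0 dm^2
Yield = 55.6%

Total usable = 8 x 31.0 = 248.0 dm^2
Yield = 248.0 / 446 x 100 = 55.6%


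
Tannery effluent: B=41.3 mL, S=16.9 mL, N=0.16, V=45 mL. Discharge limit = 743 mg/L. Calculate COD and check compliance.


COD = 694.0 mg/L
Compliant: Yes


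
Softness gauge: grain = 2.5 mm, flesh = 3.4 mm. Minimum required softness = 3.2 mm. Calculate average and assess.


Average = (2.5 + 3.4) / 2 = 2.95 mm
Minimum = 3.2 mm
Meets requirement: No


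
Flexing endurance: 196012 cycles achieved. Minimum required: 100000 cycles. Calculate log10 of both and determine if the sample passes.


Achieved: log10 = 5.29
Required: log10 = 5.00
Passes: Yes


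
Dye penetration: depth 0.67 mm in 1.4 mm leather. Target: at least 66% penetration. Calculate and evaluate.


Penetration = 47.9%
Meets target: No


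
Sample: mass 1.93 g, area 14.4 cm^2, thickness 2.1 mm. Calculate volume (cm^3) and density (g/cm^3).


Volume = 3.024 cm^3
Density = 0.638 g/cm^3


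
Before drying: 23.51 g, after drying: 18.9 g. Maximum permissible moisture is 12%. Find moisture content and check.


Moisture content = 19.6%
Acceptable: No

MC = (23.51 - 18.9) / 23.51 x 100 = 19.6%
Maximum: 12%
Acceptable: No


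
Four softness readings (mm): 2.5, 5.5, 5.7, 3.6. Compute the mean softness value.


4.33 mm

Sum = 2.5 + 5.5 + 5.7 + 3.6
Mean = 17.3 / 4 = 4.33 mm


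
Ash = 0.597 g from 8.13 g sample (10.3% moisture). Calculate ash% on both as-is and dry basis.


As-is ash = 7.34%
Dry-basis ash = 8.19%

As-is ash% = 0.597 / 8.13 x 100 = 7.34%
Dry mass = 8.13 x (100 - 10.3) / 100 = 7.29261 g
Dry-basis ash% = 0.597 / 7.29261 x 100 = 8.19%


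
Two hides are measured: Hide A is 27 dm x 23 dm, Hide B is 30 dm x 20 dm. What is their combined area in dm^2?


Hide A area = 27 x 23 = 621 dm^2
Hide B area = 30 x 20 = 600 dm^2
Total = 621 + 600 = 1221 dm^2


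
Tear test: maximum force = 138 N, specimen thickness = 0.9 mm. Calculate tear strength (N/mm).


153.3 N/mm


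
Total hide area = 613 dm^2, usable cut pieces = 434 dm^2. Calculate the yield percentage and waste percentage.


Yield = 70.8%
Waste = 29.2%

Yield = 434 / 613 x 100 = 70.8%
Waste = 613 - 434 = 179 dm^2
Waste% = 100 - 70.8 = 29.2%


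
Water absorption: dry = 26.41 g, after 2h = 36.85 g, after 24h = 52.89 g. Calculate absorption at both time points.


WA (2h) = (36.85 - 26.41) / 26.41 x 100 = 39.5%
WA (24h) = (52.89 - 26.41) / 26.41 x 100 = 100.3%


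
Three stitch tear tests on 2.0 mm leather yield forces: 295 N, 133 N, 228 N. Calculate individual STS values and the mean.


STS1 = 147.5 N/mm
STS2 = 66.5 N/mm
STS3 = 114.0 N/mm
Mean = 109.3 N/mm

STS1 = 295 / 2.0 = 147.5 N/mm
STS2 = 133 / 2.0 = 66.5 N/mm
STS3 = 228 / 2.0 = 114.0 N/mm
Mean = (147.5 + 66.5 + 114.0) / 3 = 109.3 N/mm


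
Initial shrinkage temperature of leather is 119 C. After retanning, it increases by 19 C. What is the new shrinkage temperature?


New Ts = 119 + 19 = 138 C
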